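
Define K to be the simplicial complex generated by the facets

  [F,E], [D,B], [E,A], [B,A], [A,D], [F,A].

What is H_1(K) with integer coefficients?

H_1 ≅ Z^2.

Order the vertices as A < B < D < E < F. Listing each simplex with vertices in this order, K has dimension 1 with simplices:

  0-simplices (5): A, B, D, E, F
  1-simplices (6): AB, AD, AE, AF, BD, EF

giving chain groups C_0 ≅ Z^5, C_1 ≅ Z^6.

The boundary map ∂_1: C_1 → C_0 is given by ∂[p,q] = [q] − [p]. For instance
  ∂EF = F − E.
This gives a 5×6 integer matrix of rank 4; reducing to Smith normal form yields diagonal entries (1,1,1,1).

Computing H_k = (kernel of ∂_k) / (image of ∂_{k+1}):

  H_1: rank ker ∂_1 − rank ∂_2 = (6 − 4) − 0 = 2, and there is no ∂_2, so H_1 ≅ Z^2.

(K is a triangulation of a wedge of 2 circles.)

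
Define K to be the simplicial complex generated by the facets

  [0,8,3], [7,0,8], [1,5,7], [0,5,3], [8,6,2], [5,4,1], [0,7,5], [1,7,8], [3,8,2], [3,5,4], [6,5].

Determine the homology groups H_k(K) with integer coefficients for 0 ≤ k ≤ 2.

H_0 = Z,  H_1 = Z,  H_2 = 0.

Order the vertices as 0 < 1 < 2 < 3 < 4 < 5 < 6 < 7 < 8. Listing each simplex with vertices in this order, K has dimension 2 with simplices:

  0-simplices (9): [0], [1], [2], [3], [4], [5], [6], [7], [8]
  1-simplices (19): [0,3], [0,5], [0,7], [0,8], [1,4], [1,5], [1,7], [1,8], [2,3], [2,6], [2,8], [3,4], [3,5], [3,8], [4,5], [5,6], [5,7], [6,8], [7,8]
  2-simplices (10): [0,3,5], [0,3,8], [0,5,7], [0,7,8], [1,4,5], [1,5,7], [1,7,8], [2,3,8], [2,6,8], [3,4,5]

so the chain groups are C_0 ≅ Z^9, C_1 ≅ Z^19, C_2 ≅ Z^10.

∂_1: C_1 → C_0 is given by ∂[p,q] = [q] − [p]. For instance
  ∂[2,3] = [3] − [2].
This gives a 9×19 integer matrix of rank 8; reducing to Smith normal form yields diagonal entries (1,1,1,1,1,1,1,1).

The boundary map ∂_2: C_2 → C_1 sends each 2-simplex [p,q,r] to [q,r] − [p,r] + [p,q]. For instance
  ∂[3,4,5] = [4,5] − [3,5] + [3,4],
  ∂[1,7,8] = [7,8] − [1,8] + [1,7].
The resulting 19×10 matrix has rank 10, and its Smith normal form has invariant factors (1,1,1,1,1,1,1,1,1,1).

Reading off H_k = ker ∂_k / im ∂_{k+1}:

  H_0: rank C_0 − rank ∂_1 = 9 − 8 = 1, and the invariant factors of ∂_1 are all 1, so H_0 ≅ Z.
  H_1: rank ker ∂_1 − rank ∂_2 = (19 − 8) − 10 = 1, and the invariant factors of ∂_2 are all 1, so H_1 ≅ Z.
  H_2: rank ker ∂_2 − rank ∂_3 = (10 − 10) − 0 = 0, and there is no ∂_3, so H_2 ≅ 0.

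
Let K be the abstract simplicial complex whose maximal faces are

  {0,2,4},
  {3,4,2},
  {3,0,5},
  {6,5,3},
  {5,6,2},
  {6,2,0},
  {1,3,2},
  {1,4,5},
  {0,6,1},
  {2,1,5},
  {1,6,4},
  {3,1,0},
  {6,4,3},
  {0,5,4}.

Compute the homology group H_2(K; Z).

H_2 = Z.

Take the total order 0 < 1 < 2 < 3 < 4 < 5 < 6 on the vertex set. Then K (dimension 2) consists of the simplices:

  0-simplices (7): [0], [1], [2], [3], [4], [5], [6]
  1-simplices (21): [0,1], [0,2], [0,3], [0,4], [0,5], [0,6], [1,2], [1,3], [1,4], [1,5], [1,6], [2,3], [2,4], [2,5], [2,6], [3,4], [3,5], [3,6], [4,5], [4,6], [5,6]
  2-simplices (14): [0,1,3], [0,1,6], [0,2,4], [0,2,6], [0,3,5], [0,4,5], [1,2,3], [1,2,5], [1,4,5], [1,4,6], [2,3,4], [2,5,6], [3,4,6], [3,5,6]

Hence C_0 ≅ Z^7, C_1 ≅ Z^21, C_2 ≅ Z^14.

The boundary map ∂_1: C_1 → C_0 is given by ∂[p,q] = [q] − [p]. For instance
  ∂[1,5] = [5] − [1].
The 7×21 boundary matrix has rank 6 and Smith normal form diag(1,1,1,1,1,1).

Boundary ∂_2: C_2 → C_1 maps a triangle to the signed sum of its edges. For instance
  ∂[1,2,3] = [2,3] − [1,3] + [1,2],
  ∂[0,3,5] = [3,5] − [0,5] + [0,3].
This gives a 21×14 integer matrix of rank 13; reducing to Smith normal form yields diagonal entries (1,1,1,1,1,1,1,1,1,1,1,1,1).

Computing H_k = (kernel of ∂_k) / (image of ∂_{k+1}):

  H_2: rank ker ∂_2 − rank ∂_3 = (14 − 13) − 0 = 1, and there is no ∂_3, so H_2 ≅ Z.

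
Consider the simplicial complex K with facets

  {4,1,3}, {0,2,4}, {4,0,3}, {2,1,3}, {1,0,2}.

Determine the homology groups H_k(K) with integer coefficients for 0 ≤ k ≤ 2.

H_0 ≅ Z,  H_1 ≅ Z,  H_2 = 0.

Fix the vertex order 0 < 1 < 2 < 3 < 4 and write every simplex with vertices in increasing order. Then dim K = 2 and the simplices of K are:

  0-simplices (5): [0], [1], [2], [3], [4]
  1-simplices (10): [0,1], [0,2], [0,3], [0,4], [1,2], [1,3], [1,4], [2,3], [2,4], [3,4]
  2-simplices (5): [0,1,2], [0,2,4], [0,3,4], [1,2,3], [1,3,4]

Hence C_0 ≅ Z^5, C_1 ≅ Z^10, C_2 ≅ Z^5.

∂_1: C_1 → C_0 sends each edge [p,q] (with p < q) to q − p. For instance
  ∂[0,1] = [1] − [0].
The 5×10 boundary matrix has rank 4 and Smith normal form diag(1,1,1,1).

Boundary ∂_2: C_2 → C_1 acts by ∂[p,q,r] = [q,r] − [p,r] + [p,q]. For instance
  ∂[1,2,3] = [2,3] − [1,3] + [1,2],
  ∂[1,3,4] = [3,4] − [1,4] + [1,3].
As a 10×5 matrix over Z this has rank 5, with invariant factors (1,1,1,1,1).

Computing H_k = (kernel of ∂_k) / (image of ∂_{k+1}):

  H_0: rank C_0 − rank ∂_1 = 5 − 4 = 1, and the invariant factors of ∂_1 are all 1, so H_0 ≅ Z.
  H_1: rank ker ∂_1 − rank ∂_2 = (10 − 4) − 5 = 1, and the invariant factors of ∂_2 are all 1, so H_1 ≅ Z.
  H_2: rank ker ∂_2 − rank ∂_3 = (5 − 5) − 0 = 0, and there is no ∂_3, so H_2 ≅ 0.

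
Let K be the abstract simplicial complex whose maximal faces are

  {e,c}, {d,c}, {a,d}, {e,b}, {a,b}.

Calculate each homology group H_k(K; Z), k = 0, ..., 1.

H_0 ≅ Z,  H_1 ≅ Z.

K has 5 vertices, 5 edges.
rank ∂_0 = 0, rank ∂_1 = 4 ⇒ b_0 = 5 − 0 − 4 = 1; all invariant factors of ∂_1 are 1 so no torsion. So H_0 = Z.
rank ∂_1 = 4, rank ∂_2 = 0 ⇒ b_1 = 5 − 4 − 0 = 1. So H_1 = Z.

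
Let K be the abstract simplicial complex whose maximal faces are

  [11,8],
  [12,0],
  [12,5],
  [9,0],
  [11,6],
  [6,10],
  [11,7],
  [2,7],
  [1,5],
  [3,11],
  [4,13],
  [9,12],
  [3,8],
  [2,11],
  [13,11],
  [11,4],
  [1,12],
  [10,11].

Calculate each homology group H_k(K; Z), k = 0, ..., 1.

H_0 = Z^2,  H_1 = Z^6.

We work with the vertex ordering 0 < 1 < 2 < 3 < 4 < 5 < 6 < 7 < 8 < 9 < 10 < 11 < 12 < 13. The simplices of K, each written with vertices in increasing order, are:

  0-simplices (14): [0], [1], [2], [3], [4], [5], [6], [7], [8], [9], [10], [11], [12], [13]
  1-simplices (18): [0,9], [0,12], [1,5], [1,12], [2,7], [2,11], [3,8], [3,11], [4,11], [4,13], [5,12], [6,10], [6,11], [7,11], [8,11], [9,12], [10,11], [11,13]

Hence C_0 ≅ Z^14, C_1 ≅ Z^18.

The boundary map ∂_1: C_1 → C_0 maps an edge to its endpoints' difference, ∂[p,q] = q − p.
The resulting 14×18 matrix has rank 12, and its Smith normal form has invariant factors (1,1,1,1,1,1,1,1,1,1,1,1).

From H_k ≅ ker(∂_k) / im(∂_{k+1}) we obtain:

  H_0: rank C_0 − rank ∂_1 = 14 − 12 = 2, and the invariant factors of ∂_1 are all 1, so H_0 = Z^2.
  H_1: rank ker ∂_1 − rank ∂_2 = (18 − 12) − 0 = 6, and there is no ∂_2, so H_1 = Z^6.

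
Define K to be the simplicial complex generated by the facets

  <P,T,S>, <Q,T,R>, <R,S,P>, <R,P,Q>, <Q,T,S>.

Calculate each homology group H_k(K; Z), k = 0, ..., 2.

Take the total order P < Q < R < S < T on the vertex set. Then K (dimension 2) consists of the simplices:

  0-simplices (5): P, Q, R, S, T
  1-simplices (10): PQ, PR, PS, PT, QR, QS, QT, RS, RT, ST
  2-simplices (5): PQR, PRS, PST, QRT, QST

giving chain groups C_0 ≅ Z^5, C_1 ≅ Z^10, C_2 ≅ Z^5.

The boundary map ∂_1: C_1 → C_0 sends each edge [p,q] (with p < q) to q − p.
The 5×10 boundary matrix has rank 4 and Smith normal form diag(1,1,1,1).

The boundary map ∂_2: C_2 → C_1 acts by ∂[p,q,r] = [q,r] − [p,r] + [p,q]. For instance
  ∂QRT = RT − QT + QR,
  ∂PQR = QR − PR + PQ.
This gives a 10×5 integer matrix of rank 5; reducing to Smith normal form yields diagonal entries (1,1,1,1,1).

Reading off H_k = ker ∂_k / im ∂_{k+1}:

  H_0: rank C_0 − rank ∂_1 = 5 − 4 = 1, and the invariant factors of ∂_1 are all 1, so H_0 ≅ Z.
  H_1: rank ker ∂_1 − rank ∂_2 = (10 − 4) − 5 = 1, and the invariant factors of ∂_2 are all 1, so H_1 ≅ Z.
  H_2: rank ker ∂_2 − rank ∂_3 = (5 − 5) − 0 = 0, and there is no ∂_3, so H_2 ≅ 0.

H_0 = Z,  H_1 = Z,  H_2 = 0.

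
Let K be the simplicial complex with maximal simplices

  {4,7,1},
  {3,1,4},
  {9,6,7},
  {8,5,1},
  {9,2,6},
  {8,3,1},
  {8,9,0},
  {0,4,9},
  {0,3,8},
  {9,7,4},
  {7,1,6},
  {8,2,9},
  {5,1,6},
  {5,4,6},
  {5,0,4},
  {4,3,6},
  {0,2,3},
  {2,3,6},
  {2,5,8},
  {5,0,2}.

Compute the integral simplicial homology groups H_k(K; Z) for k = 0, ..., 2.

Order the vertices as 0 < 1 < 2 < 3 < 4 < 5 < 6 < 7 < 8 < 9. Listing each simplex with vertices in this order, K has dimension 2 with simplices:

  0-simplices (10): [0], [1], [2], [3], [4], [5], [6], [7], [8], [9]
  1-simplices (30): (30 of them)
  2-simplices (20): (20 of them)

giving chain groups C_0 ≅ Z^10, C_1 ≅ Z^30, C_2 ≅ Z^20.

∂_1: C_1 → C_0 sends each edge [p,q] (with p < q) to q − p. For instance
  ∂[1,7] = [7] − [1].
As a 10×30 matrix over Z this has rank 9, with invariant factors (1,1,1,1,1,1,1,1,1).

∂_2: C_2 → C_1 acts by ∂[p,q,r] = [q,r] − [p,r] + [p,q]. For instance
  ∂[2,8,9] = [8,9] − [2,9] + [2,8],
  ∂[1,5,6] = [5,6] − [1,6] + [1,5].
The resulting 30×20 matrix has rank 20, and its Smith normal form has invariant factors (1,1,1,1,1,1,1,1,1,1,1,1,1,1,1,1,1,1,1,2).

Reading off H_k = ker ∂_k / im ∂_{k+1}:

  H_0: rank C_0 − rank ∂_1 = 10 − 9 = 1, and the invariant factors of ∂_1 are all 1, so H_0 ≅ Z.
  H_1: rank ker ∂_1 − rank ∂_2 = (30 − 9) − 20 = 1, and ∂_2 has invariant factor 2 > 1, so H_1 ≅ Z ⊕ Z/2.
  H_2: rank ker ∂_2 − rank ∂_3 = (20 − 20) − 0 = 0, and there is no ∂_3, so H_2 ≅ 0.

As a check, the Euler characteristic is 10 − 30 + 20 = 0, which agrees with 1 − 1 + 0 = 0.

H_0 ≅ Z,  H_1 ≅ Z ⊕ Z/2,  H_2 = 0.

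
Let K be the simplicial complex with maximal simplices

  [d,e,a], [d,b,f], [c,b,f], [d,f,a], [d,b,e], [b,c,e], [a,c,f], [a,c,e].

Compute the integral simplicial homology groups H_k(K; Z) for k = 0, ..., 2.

H_0 = Z,  H_1 = 0,  H_2 = Z.

K has 6 vertices, 12 edges, 8 triangles.
rank ∂_0 = 0, rank ∂_1 = 5 ⇒ b_0 = 6 − 0 − 5 = 1; all invariant factors of ∂_1 are 1 so no torsion. So H_0 = Z.
rank ∂_1 = 5, rank ∂_2 = 7 ⇒ b_1 = 12 − 5 − 7 = 0; all invariant factors of ∂_2 are 1 so no torsion. So H_1 = 0.
rank ∂_2 = 7, rank ∂_3 = 0 ⇒ b_2 = 8 − 7 − 0 = 1. So H_2 = Z.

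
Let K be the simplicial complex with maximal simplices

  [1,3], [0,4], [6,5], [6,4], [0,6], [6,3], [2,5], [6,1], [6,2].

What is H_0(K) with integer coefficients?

We work with the vertex ordering 0 < 1 < 2 < 3 < 4 < 5 < 6. The simplices of K, each written with vertices in increasing order, are:

  0-simplices (7): [0], [1], [2], [3], [4], [5], [6]
  1-simplices (9): [0,4], [0,6], [1,3], [1,6], [2,5], [2,6], [3,6], [4,6], [5,6]

giving chain groups C_0 ≅ Z^7, C_1 ≅ Z^9.

Boundary ∂_1: C_1 → C_0 sends each edge [p,q] (with p < q) to q − p. For instance
  ∂[1,6] = [6] − [1].
This gives a 7×9 integer matrix of rank 6; reducing to Smith normal form yields diagonal entries (1,1,1,1,1,1).

Now H_k = ker ∂_k / im ∂_{k+1}, so:

  H_0: rank C_0 − rank ∂_1 = 7 − 6 = 1, and the invariant factors of ∂_1 are all 1, so H_0 = Z.

H_0 ≅ Z.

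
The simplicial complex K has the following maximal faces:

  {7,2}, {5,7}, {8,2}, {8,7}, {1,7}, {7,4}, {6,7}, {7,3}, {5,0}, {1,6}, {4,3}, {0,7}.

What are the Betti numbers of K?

Fix the vertex order 0 < 1 < 2 < 3 < 4 < 5 < 6 < 7 < 8 and write every simplex with vertices in increasing order. Then dim K = 1 and the simplices of K are:

  0-simplices (9): [0], [1], [2], [3], [4], [5], [6], [7], [8]
  1-simplices (12): [0,5], [0,7], [1,6], [1,7], [2,7], [2,8], [3,4], [3,7], [4,7], [5,7], [6,7], [7,8]

so the chain groups are C_0 ≅ Z^9, C_1 ≅ Z^12.

∂_1: C_1 → C_0 maps an edge to its endpoints' difference, ∂[p,q] = q − p.
This gives a 9×12 integer matrix of rank 8; reducing to Smith normal form yields diagonal entries (1,1,1,1,1,1,1,1).

Reading off H_k = ker ∂_k / im ∂_{k+1}:

  H_0: rank C_0 − rank ∂_1 = 9 − 8 = 1, and the invariant factors of ∂_1 are all 1, so H_0 ≅ Z.
  H_1: rank ker ∂_1 − rank ∂_2 = (12 − 8) − 0 = 4, and there is no ∂_2, so H_1 ≅ Z^4.

As a check, the Euler characteristic is 9 − 12 = -3, which agrees with 1 − 4 = -3.

Hence the Betti numbers are b_0 = 1, b_1 = 4.

b_0 = 1, b_1 = 4.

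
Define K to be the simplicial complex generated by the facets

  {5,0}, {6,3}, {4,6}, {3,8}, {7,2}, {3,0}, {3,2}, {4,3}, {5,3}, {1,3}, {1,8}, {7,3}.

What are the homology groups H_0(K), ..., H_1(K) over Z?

Order the vertices as 0 < 1 < 2 < 3 < 4 < 5 < 6 < 7 < 8. Listing each simplex with vertices in this order, K has dimension 1 with simplices:

  0-simplices (9): [0], [1], [2], [3], [4], [5], [6], [7], [8]
  1-simplices (12): [0,3], [0,5], [1,3], [1,8], [2,3], [2,7], [3,4], [3,5], [3,6], [3,7], [3,8], [4,6]

so the chain groups are C_0 ≅ Z^9, C_1 ≅ Z^12.

The boundary map ∂_1: C_1 → C_0 maps an edge to its endpoints' difference, ∂[p,q] = q − p. For instance
  ∂[3,8] = [8] − [3].
As a 9×12 matrix over Z this has rank 8, with invariant factors (1,1,1,1,1,1,1,1).

From H_k ≅ ker(∂_k) / im(∂_{k+1}) we obtain:

  H_0: rank C_0 − rank ∂_1 = 9 − 8 = 1, and the invariant factors of ∂_1 are all 1, so H_0 ≅ Z.
  H_1: rank ker ∂_1 − rank ∂_2 = (12 − 8) − 0 = 4, and there is no ∂_2, so H_1 ≅ Z^4.

H_0 = Z,  H_1 = Z^4.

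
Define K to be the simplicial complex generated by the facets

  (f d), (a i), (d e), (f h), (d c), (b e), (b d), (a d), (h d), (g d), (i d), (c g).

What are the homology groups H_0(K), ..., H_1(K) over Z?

Take the total order a < b < c < d < e < f < g < h < i on the vertex set. Then K (dimension 1) consists of the simplices:

  0-simplices (9): a, b, c, d, e, f, g, h, i
  1-simplices (12): ad, ai, bd, be, cd, cg, de, df, dg, dh, di, fh

Hence C_0 ≅ Z^9, C_1 ≅ Z^12.

∂_1: C_1 → C_0 maps an edge to its endpoints' difference, ∂[p,q] = q − p. For instance
  ∂dg = g − d.
As a 9×12 matrix over Z this has rank 8, with invariant factors (1,1,1,1,1,1,1,1).

From H_k ≅ ker(∂_k) / im(∂_{k+1}) we obtain:

  H_0: rank C_0 − rank ∂_1 = 9 − 8 = 1, and the invariant factors of ∂_1 are all 1, so H_0 ≅ Z.
  H_1: rank ker ∂_1 − rank ∂_2 = (12 − 8) − 0 = 4, and there is no ∂_2, so H_1 ≅ Z^4.

As a check, the Euler characteristic is 9 − 12 = -3, which agrees with 1 − 4 = -3.
(K is a triangulation of a wedge of 4 circles.)

H_0 = Z,  H_1 = Z^4.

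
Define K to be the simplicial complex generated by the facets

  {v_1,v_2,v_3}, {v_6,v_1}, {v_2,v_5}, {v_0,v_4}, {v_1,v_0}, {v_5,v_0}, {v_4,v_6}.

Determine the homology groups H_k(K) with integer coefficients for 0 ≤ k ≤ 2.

H_0 ≅ Z,  H_1 ≅ Z^2,  H_2 = 0.

K has 7 vertices, 9 edges, 1 triangle.
rank ∂_0 = 0, rank ∂_1 = 6 ⇒ b_0 = 7 − 0 − 6 = 1; all invariant factors of ∂_1 are 1 so no torsion. So H_0 = Z.
rank ∂_1 = 6, rank ∂_2 = 1 ⇒ b_1 = 9 − 6 − 1 = 2; all invariant factors of ∂_2 are 1 so no torsion. So H_1 = Z^2.
rank ∂_2 = 1, rank ∂_3 = 0 ⇒ b_2 = 1 − 1 − 0 = 0. So H_2 = 0.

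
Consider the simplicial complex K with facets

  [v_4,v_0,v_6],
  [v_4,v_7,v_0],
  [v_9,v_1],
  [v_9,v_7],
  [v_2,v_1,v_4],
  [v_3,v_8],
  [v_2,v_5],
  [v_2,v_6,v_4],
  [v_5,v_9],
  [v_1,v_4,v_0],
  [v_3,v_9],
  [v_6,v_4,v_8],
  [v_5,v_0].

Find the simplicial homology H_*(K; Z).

We work with the vertex ordering v_0 < v_1 < v_2 < v_3 < v_4 < v_5 < v_6 < v_7 < v_8 < v_9. The simplices of K, each written with vertices in increasing order, are:

  0-simplices (10): [v_0], [v_1], [v_2], [v_3], [v_4], [v_5], [v_6], [v_7], [v_8], [v_9]
  1-simplices (19): (19 of them)
  2-simplices (6): [v_0,v_1,v_4], [v_0,v_4,v_6], [v_0,v_4,v_7], [v_1,v_2,v_4], [v_2,v_4,v_6], [v_4,v_6,v_8]

giving chain groups C_0 ≅ Z^10, C_1 ≅ Z^19, C_2 ≅ Z^6.

∂_1: C_1 → C_0 maps an edge to its endpoints' difference, ∂[p,q] = q − p.
The 10×19 boundary matrix has rank 9 and Smith normal form diag(1,1,1,1,1,1,1,1,1).

The boundary map ∂_2: C_2 → C_1 maps a triangle to the signed sum of its edges. For instance
  ∂[v_0,v_1,v_4] = [v_1,v_4] − [v_0,v_4] + [v_0,v_1],
  ∂[v_0,v_4,v_7] = [v_4,v_7] − [v_0,v_7] + [v_0,v_4].
As a 19×6 matrix over Z this has rank 6, with invariant factors (1,1,1,1,1,1).

From H_k ≅ ker(∂_k) / im(∂_{k+1}) we obtain:

  H_0: rank C_0 − rank ∂_1 = 10 − 9 = 1, and the invariant factors of ∂_1 are all 1, so H_0 ≅ Z.
  H_1: rank ker ∂_1 − rank ∂_2 = (19 − 9) − 6 = 4, and the invariant factors of ∂_2 are all 1, so H_1 ≅ Z^4.
  H_2: rank ker ∂_2 − rank ∂_3 = (6 − 6) − 0 = 0, and there is no ∂_3, so H_2 ≅ 0.

H_0 ≅ Z,  H_1 ≅ Z^4,  H_2 = 0.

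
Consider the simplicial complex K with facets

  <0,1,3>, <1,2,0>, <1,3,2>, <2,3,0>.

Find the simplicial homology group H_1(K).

Fix the vertex order 0 < 1 < 2 < 3 and write every simplex with vertices in increasing order. Then dim K = 2 and the simplices of K are:

  0-simplices (4): [0], [1], [2], [3]
  1-simplices (6): [0,1], [0,2], [0,3], [1,2], [1,3], [2,3]
  2-simplices (4): [0,1,2], [0,1,3], [0,2,3], [1,2,3]

so the chain groups are C_0 ≅ Z^4, C_1 ≅ Z^6, C_2 ≅ Z^4.

The boundary map ∂_1: C_1 → C_0 maps an edge to its endpoints' difference, ∂[p,q] = q − p. For instance
  ∂[0,2] = [2] − [0].
This gives a 4×6 integer matrix of rank 3; reducing to Smith normal form yields diagonal entries (1,1,1).

Boundary ∂_2: C_2 → C_1 maps a triangle to the signed sum of its edges. For instance
  ∂[0,1,3] = [1,3] − [0,3] + [0,1],
  ∂[0,1,2] = [1,2] − [0,2] + [0,1].
The 6×4 boundary matrix has rank 3 and Smith normal form diag(1,1,1).

From H_k ≅ ker(∂_k) / im(∂_{k+1}) we obtain:

  H_1: rank ker ∂_1 − rank ∂_2 = (6 − 3) − 3 = 0, and the invariant factors of ∂_2 are all 1, so H_1 ≅ 0.

H_1 = 0.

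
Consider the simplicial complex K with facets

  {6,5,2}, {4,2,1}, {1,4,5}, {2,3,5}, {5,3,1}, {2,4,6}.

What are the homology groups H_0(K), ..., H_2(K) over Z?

H_0 ≅ Z,  H_1 ≅ Z,  H_2 = 0.

Fix the vertex order 1 < 2 < 3 < 4 < 5 < 6 and write every simplex with vertices in increasing order. Then dim K = 2 and the simplices of K are:

  0-simplices (6): [1], [2], [3], [4], [5], [6]
  1-simplices (12): [1,2], [1,3], [1,4], [1,5], [2,3], [2,4], [2,5], [2,6], [3,5], [4,5], [4,6], [5,6]
  2-simplices (6): [1,2,4], [1,3,5], [1,4,5], [2,3,5], [2,4,6], [2,5,6]

so the chain groups are C_0 ≅ Z^6, C_1 ≅ Z^12, C_2 ≅ Z^6.

Boundary ∂_1: C_1 → C_0 maps an edge to its endpoints' difference, ∂[p,q] = q − p.
This gives a 6×12 integer matrix of rank 5; reducing to Smith normal form yields diagonal entries (1,1,1,1,1).

The boundary map ∂_2: C_2 → C_1 sends each 2-simplex [p,q,r] to [q,r] − [p,r] + [p,q]. For instance
  ∂[2,5,6] = [5,6] − [2,6] + [2,5],
  ∂[1,4,5] = [4,5] − [1,5] + [1,4].
This gives a 12×6 integer matrix of rank 6; reducing to Smith normal form yields diagonal entries (1,1,1,1,1,1).

Computing H_k = (kernel of ∂_k) / (image of ∂_{k+1}):

  H_0: rank C_0 − rank ∂_1 = 6 − 5 = 1, and the invariant factors of ∂_1 are all 1, so H_0 ≅ Z.
  H_1: rank ker ∂_1 − rank ∂_2 = (12 − 5) − 6 = 1, and the invariant factors of ∂_2 are all 1, so H_1 ≅ Z.
  H_2: rank ker ∂_2 − rank ∂_3 = (6 − 6) − 0 = 0, and there is no ∂_3, so H_2 ≅ 0.

(K is a triangulation of the cylinder S^1 x I.)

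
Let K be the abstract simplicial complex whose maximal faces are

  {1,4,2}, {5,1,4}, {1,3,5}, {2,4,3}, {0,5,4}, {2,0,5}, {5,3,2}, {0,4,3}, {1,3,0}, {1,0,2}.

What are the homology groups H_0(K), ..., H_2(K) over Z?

We work with the vertex ordering 0 < 1 < 2 < 3 < 4 < 5. The simplices of K, each written with vertices in increasing order, are:

  0-simplices (6): [0], [1], [2], [3], [4], [5]
  1-simplices (15): [0,1], [0,2], [0,3], [0,4], [0,5], [1,2], [1,3], [1,4], [1,5], [2,3], [2,4], [2,5], [3,4], [3,5], [4,5]
  2-simplices (10): [0,1,2], [0,1,3], [0,2,5], [0,3,4], [0,4,5], [1,2,4], [1,3,5], [1,4,5], [2,3,4], [2,3,5]

Hence C_0 ≅ Z^6, C_1 ≅ Z^15, C_2 ≅ Z^10.

Boundary ∂_1: C_1 → C_0 is given by ∂[p,q] = [q] − [p]. For instance
  ∂[2,3] = [3] − [2].
As a 6×15 matrix over Z this has rank 5, with invariant factors (1,1,1,1,1).

∂_2: C_2 → C_1 sends each 2-simplex [p,q,r] to [q,r] − [p,r] + [p,q]. For instance
  ∂[2,3,4] = [3,4] − [2,4] + [2,3],
  ∂[0,3,4] = [3,4] − [0,4] + [0,3].
The 15×10 boundary matrix has rank 10 and Smith normal form diag(1,1,1,1,1,1,1,1,1,2).

Reading off H_k = ker ∂_k / im ∂_{k+1}:

  H_0: rank C_0 − rank ∂_1 = 6 − 5 = 1, and the invariant factors of ∂_1 are all 1, so H_0 = Z.
  H_1: rank ker ∂_1 − rank ∂_2 = (15 − 5) − 10 = 0, and ∂_2 has invariant factor 2 > 1, so H_1 = Z_2.
  H_2: rank ker ∂_2 − rank ∂_3 = (10 − 10) − 0 = 0, and there is no ∂_3, so H_2 = 0.

H_0 ≅ Z,  H_1 ≅ Z_2,  H_2 = 0.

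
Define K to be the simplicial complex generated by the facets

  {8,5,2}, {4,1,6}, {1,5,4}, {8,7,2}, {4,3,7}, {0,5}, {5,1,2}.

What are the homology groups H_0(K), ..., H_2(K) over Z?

H_0 ≅ Z,  H_1 ≅ Z,  H_2 = 0.

K has 9 vertices, 15 edges, 6 triangles.
rank ∂_0 = 0, rank ∂_1 = 8 ⇒ b_0 = 9 − 0 − 8 = 1; all invariant factors of ∂_1 are 1 so no torsion. So H_0 = Z.
rank ∂_1 = 8, rank ∂_2 = 6 ⇒ b_1 = 15 − 8 − 6 = 1; all invariant factors of ∂_2 are 1 so no torsion. So H_1 = Z.
rank ∂_2 = 6, rank ∂_3 = 0 ⇒ b_2 = 6 − 6 − 0 = 0. So H_2 = 0.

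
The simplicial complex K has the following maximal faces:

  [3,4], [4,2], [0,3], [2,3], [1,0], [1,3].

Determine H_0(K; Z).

Fix the vertex order 0 < 1 < 2 < 3 < 4 and write every simplex with vertices in increasing order. Then dim K = 1 and the simplices of K are:

  0-simplices (5): [0], [1], [2], [3], [4]
  1-simplices (6): [0,1], [0,3], [1,3], [2,3], [2,4], [3,4]

giving chain groups C_0 ≅ Z^5, C_1 ≅ Z^6.

The boundary map ∂_1: C_1 → C_0 sends each edge [p,q] (with p < q) to q − p.
As a 5×6 matrix over Z this has rank 4, with invariant factors (1,1,1,1).

Computing H_k = (kernel of ∂_k) / (image of ∂_{k+1}):

  H_0: rank C_0 − rank ∂_1 = 5 − 4 = 1, and the invariant factors of ∂_1 are all 1, so H_0 = Z.

H_0 = Z.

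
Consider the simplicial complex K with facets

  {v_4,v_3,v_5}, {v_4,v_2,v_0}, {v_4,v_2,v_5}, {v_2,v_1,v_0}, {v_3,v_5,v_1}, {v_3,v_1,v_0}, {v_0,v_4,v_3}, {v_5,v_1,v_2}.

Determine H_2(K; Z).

H_2 = Z.

K has 6 vertices, 12 edges, 8 triangles.
rank ∂_2 = 7, rank ∂_3 = 0 ⇒ b_2 = 8 − 7 − 0 = 1. So H_2 = Z.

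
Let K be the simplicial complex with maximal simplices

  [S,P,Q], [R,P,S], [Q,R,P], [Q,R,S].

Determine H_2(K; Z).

Order the vertices as P < Q < R < S. Listing each simplex with vertices in this order, K has dimension 2 with simplices:

  0-simplices (4): P, Q, R, S
  1-simplices (6): PQ, PR, PS, QR, QS, RS
  2-simplices (4): PQR, PQS, PRS, QRS

Hence C_0 ≅ Z^4, C_1 ≅ Z^6, C_2 ≅ Z^4.

∂_1: C_1 → C_0 is given by ∂[p,q] = [q] − [p].
This gives a 4×6 integer matrix of rank 3; reducing to Smith normal form yields diagonal entries (1,1,1).

Boundary ∂_2: C_2 → C_1 acts by ∂[p,q,r] = [q,r] − [p,r] + [p,q]. For instance
  ∂QRS = RS − QS + QR,
  ∂PQS = QS − PS + PQ.
This gives a 6×4 integer matrix of rank 3; reducing to Smith normal form yields diagonal entries (1,1,1).

Now H_k = ker ∂_k / im ∂_{k+1}, so:

  H_2: rank ker ∂_2 − rank ∂_3 = (4 − 3) − 0 = 1, and there is no ∂_3, so H_2 = Z.

(K is a triangulation of the 2-sphere S^2.)

H_2 = Z.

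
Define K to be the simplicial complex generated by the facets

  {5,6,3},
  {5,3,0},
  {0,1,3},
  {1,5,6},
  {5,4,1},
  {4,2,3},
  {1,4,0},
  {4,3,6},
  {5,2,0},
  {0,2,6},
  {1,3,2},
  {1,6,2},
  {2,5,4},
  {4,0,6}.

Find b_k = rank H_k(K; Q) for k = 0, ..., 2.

b_0 = 1, b_1 = 2, b_2 = 1.

Fix the vertex order 0 < 1 < 2 < 3 < 4 < 5 < 6 and write every simplex with vertices in increasing order. Then dim K = 2 and the simplices of K are:

  0-simplices (7): [0], [1], [2], [3], [4], [5], [6]
  1-simplices (21): [0,1], [0,2], [0,3], [0,4], [0,5], [0,6], [1,2], [1,3], [1,4], [1,5], [1,6], [2,3], [2,4], [2,5], [2,6], [3,4], [3,5], [3,6], [4,5], [4,6], [5,6]
  2-simplices (14): [0,1,3], [0,1,4], [0,2,5], [0,2,6], [0,3,5], [0,4,6], [1,2,3], [1,2,6], [1,4,5], [1,5,6], [2,3,4], [2,4,5], [3,4,6], [3,5,6]

giving chain groups C_0 ≅ Z^7, C_1 ≅ Z^21, C_2 ≅ Z^14.

The boundary map ∂_1: C_1 → C_0 sends each edge [p,q] (with p < q) to q − p. For instance
  ∂[0,4] = [4] − [0].
This gives a 7×21 integer matrix of rank 6; reducing to Smith normal form yields diagonal entries (1,1,1,1,1,1).

The boundary map ∂_2: C_2 → C_1 acts by ∂[p,q,r] = [q,r] − [p,r] + [p,q]. For instance
  ∂[0,4,6] = [4,6] − [0,6] + [0,4],
  ∂[0,2,6] = [2,6] − [0,6] + [0,2].
This gives a 21×14 integer matrix of rank 13; reducing to Smith normal form yields diagonal entries (1,1,1,1,1,1,1,1,1,1,1,1,1).

From H_k ≅ ker(∂_k) / im(∂_{k+1}) we obtain:

  H_0: rank C_0 − rank ∂_1 = 7 − 6 = 1, and the invariant factors of ∂_1 are all 1, so H_0 ≅ Z.
  H_1: rank ker ∂_1 − rank ∂_2 = (21 − 6) − 13 = 2, and the invariant factors of ∂_2 are all 1, so H_1 ≅ Z^2.
  H_2: rank ker ∂_2 − rank ∂_3 = (14 − 13) − 0 = 1, and there is no ∂_3, so H_2 ≅ Z.

Hence the Betti numbers are b_0 = 1, b_1 = 2, b_2 = 1.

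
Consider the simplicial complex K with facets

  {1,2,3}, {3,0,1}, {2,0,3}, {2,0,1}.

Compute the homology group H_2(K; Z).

H_2 ≅ Z.

Take the total order 0 < 1 < 2 < 3 on the vertex set. Then K (dimension 2) consists of the simplices:

  0-simplices (4): [0], [1], [2], [3]
  1-simplices (6): [0,1], [0,2], [0,3], [1,2], [1,3], [2,3]
  2-simplices (4): [0,1,2], [0,1,3], [0,2,3], [1,2,3]

Hence C_0 ≅ Z^4, C_1 ≅ Z^6, C_2 ≅ Z^4.

The boundary map ∂_1: C_1 → C_0 is given by ∂[p,q] = [q] − [p]. For instance
  ∂[0,2] = [2] − [0].
The resulting 4×6 matrix has rank 3, and its Smith normal form has invariant factors (1,1,1).

∂_2: C_2 → C_1 acts by ∂[p,q,r] = [q,r] − [p,r] + [p,q]. For instance
  ∂[0,1,2] = [1,2] − [0,2] + [0,1],
  ∂[0,1,3] = [1,3] − [0,3] + [0,1].
This gives a 6×4 integer matrix of rank 3; reducing to Smith normal form yields diagonal entries (1,1,1).

From H_k ≅ ker(∂_k) / im(∂_{k+1}) we obtain:

  H_2: rank ker ∂_2 − rank ∂_3 = (4 − 3) − 0 = 1, and there is no ∂_3, so H_2 = Z.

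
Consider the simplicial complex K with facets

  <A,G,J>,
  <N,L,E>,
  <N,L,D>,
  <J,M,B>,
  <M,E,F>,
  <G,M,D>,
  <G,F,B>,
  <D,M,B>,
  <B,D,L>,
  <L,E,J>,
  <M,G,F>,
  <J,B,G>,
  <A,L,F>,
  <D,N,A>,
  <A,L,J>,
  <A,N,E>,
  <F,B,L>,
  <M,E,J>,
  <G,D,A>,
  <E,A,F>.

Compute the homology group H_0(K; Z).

H_0 ≅ Z.

We work with the vertex ordering A < B < D < E < F < G < J < L < M < N. The simplices of K, each written with vertices in increasing order, are:

  0-simplices (10): A, B, D, E, F, G, J, L, M, N
  1-simplices (30): AD, AE, AF, AG, AJ, AL, AN, BD, BF, BG, BJ, BL, BM, DG, DL, DM, DN, EF, EJ, EL, EM, EN, FG, FL, FM, GJ, GM, JL, JM, LN
  2-simplices (20): ADG, ADN, AEF, AEN, AFL, AGJ, AJL, BDL, BDM, BFG, BFL, BGJ, BJM, DGM, DLN, EFM, EJL, EJM, ELN, FGM

Hence C_0 ≅ Z^10, C_1 ≅ Z^30, C_2 ≅ Z^20.

The boundary map ∂_1: C_1 → C_0 maps an edge to its endpoints' difference, ∂[p,q] = q − p.
The resulting 10×30 matrix has rank 9, and its Smith normal form has invariant factors (1,1,1,1,1,1,1,1,1).

∂_2: C_2 → C_1 acts by ∂[p,q,r] = [q,r] − [p,r] + [p,q]. For instance
  ∂EJM = JM − EM + EJ,
  ∂FGM = GM − FM + FG.
The resulting 30×20 matrix has rank 20, and its Smith normal form has invariant factors (1,1,1,1,1,1,1,1,1,1,1,1,1,1,1,1,1,1,1,2).

Reading off H_k = ker ∂_k / im ∂_{k+1}:

  H_0: rank C_0 − rank ∂_1 = 10 − 9 = 1, and the invariant factors of ∂_1 are all 1, so H_0 = Z.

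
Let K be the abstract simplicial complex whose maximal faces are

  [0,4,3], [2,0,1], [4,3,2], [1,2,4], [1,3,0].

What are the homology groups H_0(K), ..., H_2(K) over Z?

H_0 ≅ Z,  H_1 ≅ Z,  H_2 = 0.

Take the total order 0 < 1 < 2 < 3 < 4 on the vertex set. Then K (dimension 2) consists of the simplices:

  0-simplices (5): [0], [1], [2], [3], [4]
  1-simplices (10): [0,1], [0,2], [0,3], [0,4], [1,2], [1,3], [1,4], [2,3], [2,4], [3,4]
  2-simplices (5): [0,1,2], [0,1,3], [0,3,4], [1,2,4], [2,3,4]

giving chain groups C_0 ≅ Z^5, C_1 ≅ Z^10, C_2 ≅ Z^5.

The boundary map ∂_1: C_1 → C_0 is given by ∂[p,q] = [q] − [p]. For instance
  ∂[2,3] = [3] − [2].
This gives a 5×10 integer matrix of rank 4; reducing to Smith normal form yields diagonal entries (1,1,1,1).

The boundary map ∂_2: C_2 → C_1 sends each 2-simplex [p,q,r] to [q,r] − [p,r] + [p,q]. For instance
  ∂[0,3,4] = [3,4] − [0,4] + [0,3],
  ∂[0,1,2] = [1,2] − [0,2] + [0,1].
As a 10×5 matrix over Z this has rank 5, with invariant factors (1,1,1,1,1).

Now H_k = ker ∂_k / im ∂_{k+1}, so:

  H_0: rank C_0 − rank ∂_1 = 5 − 4 = 1, and the invariant factors of ∂_1 are all 1, so H_0 = Z.
  H_1: rank ker ∂_1 − rank ∂_2 = (10 − 4) − 5 = 1, and the invariant factors of ∂_2 are all 1, so H_1 = Z.
  H_2: rank ker ∂_2 − rank ∂_3 = (5 − 5) − 0 = 0, and there is no ∂_3, so H_2 = 0.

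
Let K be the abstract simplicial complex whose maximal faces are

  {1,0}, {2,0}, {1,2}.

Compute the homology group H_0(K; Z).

Order the vertices as 0 < 1 < 2. Listing each simplex with vertices in this order, K has dimension 1 with simplices:

  0-simplices (3): [0], [1], [2]
  1-simplices (3): [0,1], [0,2], [1,2]

Hence C_0 ≅ Z^3, C_1 ≅ Z^3.

Boundary ∂_1: C_1 → C_0 is given by ∂[p,q] = [q] − [p]. For instance
  ∂[0,1] = [1] − [0].
This gives a 3×3 integer matrix of rank 2; reducing to Smith normal form yields diagonal entries (1,1).

Computing H_k = (kernel of ∂_k) / (image of ∂_{k+1}):

  H_0: rank C_0 − rank ∂_1 = 3 − 2 = 1, and the invariant factors of ∂_1 are all 1, so H_0 ≅ Z.

H_0 ≅ Z.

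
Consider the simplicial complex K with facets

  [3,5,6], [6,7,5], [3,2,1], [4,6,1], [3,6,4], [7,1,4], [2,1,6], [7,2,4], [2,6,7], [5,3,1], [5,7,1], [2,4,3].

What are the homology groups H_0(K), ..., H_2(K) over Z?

H_0 ≅ Z,  H_1 ≅ Z/2,  H_2 = 0.

K has 7 vertices, 18 edges, 12 triangles.
rank ∂_0 = 0, rank ∂_1 = 6 ⇒ b_0 = 7 − 0 − 6 = 1; all invariant factors of ∂_1 are 1 so no torsion. So H_0 ≅ Z.
rank ∂_1 = 6, rank ∂_2 = 12 ⇒ b_1 = 18 − 6 − 12 = 0; ∂_2 has invariant factor(s) [2] giving torsion. So H_1 ≅ Z/2.
rank ∂_2 = 12, rank ∂_3 = 0 ⇒ b_2 = 12 − 12 − 0 = 0. So H_2 ≅ 0.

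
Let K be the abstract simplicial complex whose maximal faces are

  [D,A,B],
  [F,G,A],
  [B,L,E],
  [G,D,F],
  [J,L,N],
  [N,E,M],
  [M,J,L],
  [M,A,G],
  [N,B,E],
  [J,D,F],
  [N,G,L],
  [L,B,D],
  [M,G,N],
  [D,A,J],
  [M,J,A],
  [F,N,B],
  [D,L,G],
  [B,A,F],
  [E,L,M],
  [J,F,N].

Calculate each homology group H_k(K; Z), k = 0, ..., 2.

H_0 = Z,  H_1 = Z ⊕ Z/2,  H_2 = 0.

Take the total order A < B < D < E < F < G < J < L < M < N on the vertex set. Then K (dimension 2) consists of the simplices:

  0-simplices (10): A, B, D, E, F, G, J, L, M, N
  1-simplices (30): AB, AD, AF, AG, AJ, AM, BD, BE, BF, BL, BN, DF, DG, DJ, DL, EL, EM, EN, FG, FJ, FN, GL, GM, GN, JL, JM, JN, LM, LN, MN
  2-simplices (20): ABD, ABF, ADJ, AFG, AGM, AJM, BDL, BEL, BEN, BFN, DFG, DFJ, DGL, ELM, EMN, FJN, GLN, GMN, JLM, JLN

Hence C_0 ≅ Z^10, C_1 ≅ Z^30, C_2 ≅ Z^20.

∂_1: C_1 → C_0 sends each edge [p,q] (with p < q) to q − p. For instance
  ∂GL = L − G.
As a 10×30 matrix over Z this has rank 9, with invariant factors (1,1,1,1,1,1,1,1,1).

Boundary ∂_2: C_2 → C_1 acts by ∂[p,q,r] = [q,r] − [p,r] + [p,q]. For instance
  ∂DFG = FG − DG + DF,
  ∂BEN = EN − BN + BE.
As a 30×20 matrix over Z this has rank 20, with invariant factors (1,1,1,1,1,1,1,1,1,1,1,1,1,1,1,1,1,1,1,2).

Now H_k = ker ∂_k / im ∂_{k+1}, so:

  H_0: rank C_0 − rank ∂_1 = 10 − 9 = 1, and the invariant factors of ∂_1 are all 1, so H_0 = Z.
  H_1: rank ker ∂_1 − rank ∂_2 = (30 − 9) − 20 = 1, and ∂_2 has invariant factor 2 > 1, so H_1 = Z ⊕ Z/2.
  H_2: rank ker ∂_2 − rank ∂_3 = (20 − 20) − 0 = 0, and there is no ∂_3, so H_2 = 0.

As a check, the Euler characteristic is 10 − 30 + 20 = 0, which agrees with 1 − 1 + 0 = 0.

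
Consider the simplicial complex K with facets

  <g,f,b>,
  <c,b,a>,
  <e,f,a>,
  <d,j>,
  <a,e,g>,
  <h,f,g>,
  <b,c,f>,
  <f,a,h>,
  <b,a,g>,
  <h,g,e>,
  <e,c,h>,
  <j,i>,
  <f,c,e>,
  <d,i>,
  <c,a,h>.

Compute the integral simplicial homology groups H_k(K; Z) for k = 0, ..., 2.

H_0 = Z^2,  H_1 = Z ⊕ Z/2,  H_2 = 0.

Fix the vertex order a < b < c < d < e < f < g < h < i < j and write every simplex with vertices in increasing order. Then dim K = 2 and the simplices of K are:

  0-simplices (10): a, b, c, d, e, f, g, h, i, j
  1-simplices (21): ab, ac, ae, af, ag, ah, bc, bf, bg, ce, cf, ch, di, dj, ef, eg, eh, fg, fh, gh, ij
  2-simplices (12): abc, abg, ach, aef, aeg, afh, bcf, bfg, cef, ceh, egh, fgh

Hence C_0 ≅ Z^10, C_1 ≅ Z^21, C_2 ≅ Z^12.

Boundary ∂_1: C_1 → C_0 maps an edge to its endpoints' difference, ∂[p,q] = q − p.
As a 10×21 matrix over Z this has rank 8, with invariant factors (1,1,1,1,1,1,1,1).

∂_2: C_2 → C_1 acts by ∂[p,q,r] = [q,r] − [p,r] + [p,q]. For instance
  ∂ceh = eh − ch + ce,
  ∂aef = ef − af + ae.
The resulting 21×12 matrix has rank 12, and its Smith normal form has invariant factors (1,1,1,1,1,1,1,1,1,1,1,2).

Reading off H_k = ker ∂_k / im ∂_{k+1}:

  H_0: rank C_0 − rank ∂_1 = 10 − 8 = 2, and the invariant factors of ∂_1 are all 1, so H_0 = Z^2.
  H_1: rank ker ∂_1 − rank ∂_2 = (21 − 8) − 12 = 1, and ∂_2 has invariant factor 2 > 1, so H_1 = Z ⊕ Z/2.
  H_2: rank ker ∂_2 − rank ∂_3 = (12 − 12) − 0 = 0, and there is no ∂_3, so H_2 = 0.

(K is a triangulation of the disjoint union of the real projective plane RP^2 and the circle S^1.)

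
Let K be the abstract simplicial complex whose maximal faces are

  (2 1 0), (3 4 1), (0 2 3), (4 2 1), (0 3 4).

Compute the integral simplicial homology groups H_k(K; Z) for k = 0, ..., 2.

H_0 = Z,  H_1 = Z,  H_2 = 0.

We work with the vertex ordering 0 < 1 < 2 < 3 < 4. The simplices of K, each written with vertices in increasing order, are:

  0-simplices (5): [0], [1], [2], [3], [4]
  1-simplices (10): [0,1], [0,2], [0,3], [0,4], [1,2], [1,3], [1,4], [2,3], [2,4], [3,4]
  2-simplices (5): [0,1,2], [0,2,3], [0,3,4], [1,2,4], [1,3,4]

giving chain groups C_0 ≅ Z^5, C_1 ≅ Z^10, C_2 ≅ Z^5.

∂_1: C_1 → C_0 is given by ∂[p,q] = [q] − [p].
This gives a 5×10 integer matrix of rank 4; reducing to Smith normal form yields diagonal entries (1,1,1,1).

The boundary map ∂_2: C_2 → C_1 maps a triangle to the signed sum of its edges. For instance
  ∂[0,3,4] = [3,4] − [0,4] + [0,3],
  ∂[1,3,4] = [3,4] − [1,4] + [1,3].
The 10×5 boundary matrix has rank 5 and Smith normal form diag(1,1,1,1,1).

Now H_k = ker ∂_k / im ∂_{k+1}, so:

  H_0: rank C_0 − rank ∂_1 = 5 − 4 = 1, and the invariant factors of ∂_1 are all 1, so H_0 ≅ Z.
  H_1: rank ker ∂_1 − rank ∂_2 = (10 − 4) − 5 = 1, and the invariant factors of ∂_2 are all 1, so H_1 ≅ Z.
  H_2: rank ker ∂_2 − rank ∂_3 = (5 − 5) − 0 = 0, and there is no ∂_3, so H_2 ≅ 0.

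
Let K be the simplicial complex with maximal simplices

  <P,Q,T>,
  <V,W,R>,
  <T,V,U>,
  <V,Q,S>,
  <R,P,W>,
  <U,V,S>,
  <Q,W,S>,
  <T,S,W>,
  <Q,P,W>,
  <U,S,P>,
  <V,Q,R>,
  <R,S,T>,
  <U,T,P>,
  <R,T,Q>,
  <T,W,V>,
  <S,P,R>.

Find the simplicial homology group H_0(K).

Take the total order P < Q < R < S < T < U < V < W on the vertex set. Then K (dimension 2) consists of the simplices:

  0-simplices (8): P, Q, R, S, T, U, V, W
  1-simplices (24): PQ, PR, PS, PT, PU, PW, QR, QS, QT, QV, QW, RS, RT, RV, RW, ST, SU, SV, SW, TU, TV, TW, UV, VW
  2-simplices (16): PQT, PQW, PRS, PRW, PSU, PTU, QRT, QRV, QSV, QSW, RST, RVW, STW, SUV, TUV, TVW

so the chain groups are C_0 ≅ Z^8, C_1 ≅ Z^24, C_2 ≅ Z^16.

The boundary map ∂_1: C_1 → C_0 maps an edge to its endpoints' difference, ∂[p,q] = q − p. For instance
  ∂PT = T − P.
As a 8×24 matrix over Z this has rank 7, with invariant factors (1,1,1,1,1,1,1).

Boundary ∂_2: C_2 → C_1 maps a triangle to the signed sum of its edges. For instance
  ∂PRS = RS − PS + PR,
  ∂RVW = VW − RW + RV.
As a 24×16 matrix over Z this has rank 15, with invariant factors (1,1,1,1,1,1,1,1,1,1,1,1,1,1,1).

From H_k ≅ ker(∂_k) / im(∂_{k+1}) we obtain:

  H_0: rank C_0 − rank ∂_1 = 8 − 7 = 1, and the invariant factors of ∂_1 are all 1, so H_0 ≅ Z.

H_0 ≅ Z.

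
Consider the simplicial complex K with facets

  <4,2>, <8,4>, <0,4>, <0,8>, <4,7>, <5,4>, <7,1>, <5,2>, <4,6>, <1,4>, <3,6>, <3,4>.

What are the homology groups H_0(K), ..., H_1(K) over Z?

K has 9 vertices, 12 edges.
rank ∂_0 = 0, rank ∂_1 = 8 ⇒ b_0 = 9 − 0 − 8 = 1; all invariant factors of ∂_1 are 1 so no torsion. So H_0 ≅ Z.
rank ∂_1 = 8, rank ∂_2 = 0 ⇒ b_1 = 12 − 8 − 0 = 4. So H_1 ≅ Z^4.

H_0 = Z,  H_1 = Z^4.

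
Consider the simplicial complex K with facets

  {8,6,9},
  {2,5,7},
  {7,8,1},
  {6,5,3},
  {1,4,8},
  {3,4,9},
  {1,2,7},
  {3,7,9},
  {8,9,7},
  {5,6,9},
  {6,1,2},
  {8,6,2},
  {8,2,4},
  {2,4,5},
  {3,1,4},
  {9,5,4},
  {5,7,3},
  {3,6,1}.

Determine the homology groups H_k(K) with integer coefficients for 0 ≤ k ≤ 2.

H_0 ≅ Z,  H_1 ≅ Z × Z/2,  H_2 = 0.

Take the total order 1 < 2 < 3 < 4 < 5 < 6 < 7 < 8 < 9 on the vertex set. Then K (dimension 2) consists of the simplices:

  0-simplices (9): [1], [2], [3], [4], [5], [6], [7], [8], [9]
  1-simplices (27): (27 of them)
  2-simplices (18): [1,2,6], [1,2,7], [1,3,4], [1,3,6], [1,4,8], [1,7,8], [2,4,5], [2,4,8], [2,5,7], [2,6,8], [3,4,9], [3,5,6], [3,5,7], [3,7,9], [4,5,9], [5,6,9], [6,8,9], [7,8,9]

giving chain groups C_0 ≅ Z^9, C_1 ≅ Z^27, C_2 ≅ Z^18.

∂_1: C_1 → C_0 is given by ∂[p,q] = [q] − [p]. For instance
  ∂[1,7] = [7] − [1].
This gives a 9×27 integer matrix of rank 8; reducing to Smith normal form yields diagonal entries (1,1,1,1,1,1,1,1).

The boundary map ∂_2: C_2 → C_1 acts by ∂[p,q,r] = [q,r] − [p,r] + [p,q]. For instance
  ∂[3,5,6] = [5,6] − [3,6] + [3,5],
  ∂[1,3,4] = [3,4] − [1,4] + [1,3].
The 27×18 boundary matrix has rank 18 and Smith normal form diag(1,1,1,1,1,1,1,1,1,1,1,1,1,1,1,1,1,2).

Now H_k = ker ∂_k / im ∂_{k+1}, so:

  H_0: rank C_0 − rank ∂_1 = 9 − 8 = 1, and the invariant factors of ∂_1 are all 1, so H_0 ≅ Z.
  H_1: rank ker ∂_1 − rank ∂_2 = (27 − 8) − 18 = 1, and ∂_2 has invariant factor 2 > 1, so H_1 ≅ Z × Z/2.
  H_2: rank ker ∂_2 − rank ∂_3 = (18 − 18) − 0 = 0, and there is no ∂_3, so H_2 ≅ 0.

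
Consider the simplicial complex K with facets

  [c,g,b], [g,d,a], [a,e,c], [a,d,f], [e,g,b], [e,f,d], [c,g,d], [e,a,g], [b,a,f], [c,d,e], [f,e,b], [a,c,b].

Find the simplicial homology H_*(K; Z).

H_0 ≅ Z,  H_1 ≅ Z/2Z,  H_2 = 0.

We work with the vertex ordering a < b < c < d < e < f < g. The simplices of K, each written with vertices in increasing order, are:

  0-simplices (7): a, b, c, d, e, f, g
  1-simplices (18): ab, ac, ad, ae, af, ag, bc, be, bf, bg, cd, ce, cg, de, df, dg, ef, eg
  2-simplices (12): abc, abf, ace, adf, adg, aeg, bcg, bef, beg, cde, cdg, def

Hence C_0 ≅ Z^7, C_1 ≅ Z^18, C_2 ≅ Z^12.

Boundary ∂_1: C_1 → C_0 sends each edge [p,q] (with p < q) to q − p.
The 7×18 boundary matrix has rank 6 and Smith normal form diag(1,1,1,1,1,1).

∂_2: C_2 → C_1 acts by ∂[p,q,r] = [q,r] − [p,r] + [p,q]. For instance
  ∂ace = ce − ae + ac,
  ∂adf = df − af + ad.
As a 18×12 matrix over Z this has rank 12, with invariant factors (1,1,1,1,1,1,1,1,1,1,1,2).

Reading off H_k = ker ∂_k / im ∂_{k+1}:

  H_0: rank C_0 − rank ∂_1 = 7 − 6 = 1, and the invariant factors of ∂_1 are all 1, so H_0 = Z.
  H_1: rank ker ∂_1 − rank ∂_2 = (18 − 6) − 12 = 0, and ∂_2 has invariant factor 2 > 1, so H_1 = Z/2Z.
  H_2: rank ker ∂_2 − rank ∂_3 = (12 − 12) − 0 = 0, and there is no ∂_3, so H_2 = 0.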